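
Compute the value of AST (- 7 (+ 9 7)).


Evaluate inner: (+ 9 7) = 16
Evaluate root: (- 7 16) = -9
Result: -9


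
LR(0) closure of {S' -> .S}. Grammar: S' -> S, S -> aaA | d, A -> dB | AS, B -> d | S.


Start: S' -> .S
For each item with dot before a nonterminal B, add B -> .γ for every B-production
Closure: [S' -> .S, S -> .aaA, S -> .d]


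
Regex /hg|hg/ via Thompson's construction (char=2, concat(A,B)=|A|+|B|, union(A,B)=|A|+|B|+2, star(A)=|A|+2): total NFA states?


Syntax tree has 4 char leaf(s), 1 union(s), 0 star(s)
chars contribute 4×2 = 8; each union adds +2; each star adds +2
Total: 8 + 2 + 0 = 10 states


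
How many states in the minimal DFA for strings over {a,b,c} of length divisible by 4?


Track length mod 4: states 0..3, accept at 0
Minimal DFA: 4 states


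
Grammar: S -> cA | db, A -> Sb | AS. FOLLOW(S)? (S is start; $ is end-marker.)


$ ∈ FOLLOW(S). For each A -> αBβ: add FIRST(β)\{ε} to FOLLOW(B); if β nullable, add FOLLOW(A).
FOLLOW(S) = {$, b, c, d}


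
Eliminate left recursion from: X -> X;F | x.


Left-recursive alternatives: X;F; non-recursive: x
Introduce X': X -> xX', X' -> ;FX' | ε


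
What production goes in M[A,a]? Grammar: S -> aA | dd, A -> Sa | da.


For [A, a]: 'a' ∈ FIRST(Sa)
Entry: A -> Sa


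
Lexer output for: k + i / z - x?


Scan left to right, longest-match per lexeme
Tokens: ID(k), OP(+), ID(i), OP(/), ID(z), OP(-), ID(x)


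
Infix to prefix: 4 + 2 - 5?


left-to-right (same/higher precedence on left): tree is (- (+ 4 2) 5)
Prefix: - + 4 2 5


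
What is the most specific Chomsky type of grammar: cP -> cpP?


LHS has context (more than one symbol) and |LHS| ≤ |RHS|
Classification: Type 1 (Context-Sensitive)


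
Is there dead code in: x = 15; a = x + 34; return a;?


x is read by a's definition; a is returned
No dead code


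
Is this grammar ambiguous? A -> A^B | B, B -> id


precedence layered via separate nonterminal B: deterministic
Unambiguous


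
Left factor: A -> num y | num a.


Common prefix: 'num'
Factored: A -> num A', A' -> y | a


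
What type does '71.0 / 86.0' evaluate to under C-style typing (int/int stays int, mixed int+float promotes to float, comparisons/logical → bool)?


Operand types: float / float
Rule: mixed int/float promotes to float; int/int stays int
Result type: float


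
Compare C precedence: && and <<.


'<<' is shift (level 8); '&&' is logical AND (level 2)
Higher level binds tighter
'<<' has higher precedence than '&&'


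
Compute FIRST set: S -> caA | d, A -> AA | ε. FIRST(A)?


Per alternative of A: FIRST(AA) = {ε}; FIRST(ε) = {ε}
FIRST(A) = {ε}


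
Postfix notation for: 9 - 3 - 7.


Left to right (same or higher precedence on left)
Postfix: 9 3 - 7 -


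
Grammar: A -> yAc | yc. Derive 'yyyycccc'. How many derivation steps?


Derivation: A => yAc => yyAcc => yyyAccc => yyyycccc
Steps: 4


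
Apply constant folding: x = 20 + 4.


20 + 4 = 24 at compile time
Optimized: x = 24


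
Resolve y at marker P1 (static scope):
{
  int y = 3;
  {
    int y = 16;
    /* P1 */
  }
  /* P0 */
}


y declared in the same block as P1
y = 16


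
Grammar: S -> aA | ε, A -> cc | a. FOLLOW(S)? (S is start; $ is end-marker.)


$ ∈ FOLLOW(S). For each A -> αBβ: add FIRST(β)\{ε} to FOLLOW(B); if β nullable, add FOLLOW(A).
FOLLOW(S) = {$}


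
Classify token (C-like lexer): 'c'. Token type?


Pattern: letter/underscore followed by alphanumerics, not a keyword
Type: IDENTIFIER


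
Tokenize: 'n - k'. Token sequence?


Scan left to right, longest-match per lexeme
Tokens: ID(n), OP(-), ID(k)


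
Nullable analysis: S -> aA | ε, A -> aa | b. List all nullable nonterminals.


A nonterminal is nullable iff some alternative derives ε (directly, or every symbol in it is nullable)
Nullable: {S}


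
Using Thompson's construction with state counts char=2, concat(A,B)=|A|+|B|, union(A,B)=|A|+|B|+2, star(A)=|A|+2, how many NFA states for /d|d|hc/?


Syntax tree has 4 char leaf(s), 2 union(s), 0 star(s)
chars contribute 4×2 = 8; each union adds +2; each star adds +2
Total: 8 + 4 + 0 = 12 states


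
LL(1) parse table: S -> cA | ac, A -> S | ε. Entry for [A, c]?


For [A, c]: 'c' ∈ FIRST(S)
Entry: A -> S


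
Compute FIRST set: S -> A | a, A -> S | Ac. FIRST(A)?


Per alternative of A: FIRST(S) = {a}; FIRST(Ac) = {a}
FIRST(A) = {a}


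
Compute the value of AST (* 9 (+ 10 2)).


Evaluate inner: (+ 10 2) = 12
Evaluate root: (* 9 12) = 108
Result: 108


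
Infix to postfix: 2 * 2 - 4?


Left to right (same or higher precedence on left)
Postfix: 2 2 * 4 -


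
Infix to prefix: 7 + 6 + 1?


left-to-right (same/higher precedence on left): tree is (+ (+ 7 6) 1)
Prefix: + + 7 6 1


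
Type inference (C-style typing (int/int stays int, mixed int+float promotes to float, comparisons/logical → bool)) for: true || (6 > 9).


Operand types: bool || bool
Rule: logical operators take bool operands and yield bool
Result type: bool


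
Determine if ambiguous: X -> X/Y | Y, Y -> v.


precedence layered via separate nonterminal Y: deterministic
Unambiguous


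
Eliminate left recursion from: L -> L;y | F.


Left-recursive alternatives: L;y; non-recursive: F
Introduce L': L -> FL', L' -> ;yL' | ε


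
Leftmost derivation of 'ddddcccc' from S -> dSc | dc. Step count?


Derivation: S => dSc => ddScc => dddSccc => ddddcccc
Steps: 4


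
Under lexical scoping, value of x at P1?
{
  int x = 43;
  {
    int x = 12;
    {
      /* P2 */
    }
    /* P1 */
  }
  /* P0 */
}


x declared in the same block as P1
x = 12


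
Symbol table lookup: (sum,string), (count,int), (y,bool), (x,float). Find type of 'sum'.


Lookup 'sum' → type string


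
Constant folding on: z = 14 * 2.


14 * 2 = 28 at compile time
Optimized: z = 28


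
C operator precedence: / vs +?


'/' is multiplicative (level 10); '+' is additive (level 9)
Higher level binds tighter
'/' has higher precedence than '+'


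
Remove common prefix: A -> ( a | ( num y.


Common prefix: '('
Factored: A -> ( A', A' -> a | num y


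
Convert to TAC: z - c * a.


Break into single-operator statements:
t1 = c * a
t2 = z - t1


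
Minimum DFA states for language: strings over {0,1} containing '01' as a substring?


KMP-style automaton: 2 progress states + 1 absorbing accept = 3
Minimal DFA: 3 states


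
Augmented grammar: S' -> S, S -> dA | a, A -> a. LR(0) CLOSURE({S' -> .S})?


Start: S' -> .S
For each item with dot before a nonterminal B, add B -> .γ for every B-production
Closure: [S' -> .S, S -> .dA, S -> .a]


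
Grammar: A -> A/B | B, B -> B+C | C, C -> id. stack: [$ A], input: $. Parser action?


start symbol A on stack, input exhausted
Action: accept


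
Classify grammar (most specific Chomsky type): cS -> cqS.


LHS has context (more than one symbol) and |LHS| ≤ |RHS|
Classification: Type 1 (Context-Sensitive)


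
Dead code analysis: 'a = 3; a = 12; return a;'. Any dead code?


first assignment to a is overwritten before any read
Dead: 'a = 3'


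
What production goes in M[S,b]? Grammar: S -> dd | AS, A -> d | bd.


For [S, b]: 'b' ∈ FIRST(AS)
Entry: S -> AS


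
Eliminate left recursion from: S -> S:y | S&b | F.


Left-recursive alternatives: S:y, S&b; non-recursive: F
Introduce S': S -> FS', S' -> :yS' | &bS' | ε


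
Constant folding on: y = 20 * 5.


20 * 5 = 100 at compile time
Optimized: y = 100


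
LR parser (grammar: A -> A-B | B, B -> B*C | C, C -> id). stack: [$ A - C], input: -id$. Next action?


'C' (not preceded by B*) is the handle for B -> C
Action: reduce (B -> C)


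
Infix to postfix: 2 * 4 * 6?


Left to right (same or higher precedence on left)
Postfix: 2 4 * 6 *


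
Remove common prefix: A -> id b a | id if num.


Common prefix: 'id'
Factored: A -> id A', A' -> b a | if num


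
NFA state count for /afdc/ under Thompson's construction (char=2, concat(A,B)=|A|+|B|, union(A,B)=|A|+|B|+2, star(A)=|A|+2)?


Syntax tree has 4 char leaf(s), 0 union(s), 0 star(s)
chars contribute 4×2 = 8; each union adds +2; each star adds +2
Total: 8 + 0 + 0 = 8 states


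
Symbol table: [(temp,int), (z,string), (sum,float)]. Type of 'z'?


Lookup 'z' → type string


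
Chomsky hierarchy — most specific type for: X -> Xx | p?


Left-linear: every RHS is a terminal or one nonterminal followed by a terminal
Classification: Type 3 (Regular)


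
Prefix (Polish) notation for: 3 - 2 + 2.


left-to-right (same/higher precedence on left): tree is (+ (- 3 2) 2)
Prefix: + - 3 2 2


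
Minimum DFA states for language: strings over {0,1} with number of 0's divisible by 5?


Track (count of 0) mod 5: states 0..4, accept at 0
Minimal DFA: 5 states


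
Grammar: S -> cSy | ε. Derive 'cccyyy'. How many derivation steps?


Derivation: S => cSy => ccSyy => cccSyyy => cccyyy
Steps: 4


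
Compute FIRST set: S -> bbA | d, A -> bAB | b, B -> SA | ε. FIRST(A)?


Per alternative of A: FIRST(bAB) = {b}; FIRST(b) = {b}
FIRST(A) = {b}


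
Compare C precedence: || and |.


'|' is bitwise OR (level 3); '||' is logical OR (level 1)
Higher level binds tighter
'|' has higher precedence than '||'


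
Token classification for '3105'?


Pattern: digits only
Type: INTEGER_LITERAL


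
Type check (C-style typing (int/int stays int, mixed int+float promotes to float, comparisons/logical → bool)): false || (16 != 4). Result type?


Operand types: bool || bool
Rule: logical operators take bool operands and yield bool
Result type: bool


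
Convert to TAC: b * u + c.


Break into single-operator statements:
t1 = b * u
t2 = t1 + c


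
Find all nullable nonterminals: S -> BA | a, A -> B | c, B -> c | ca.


A nonterminal is nullable iff some alternative derives ε (directly, or every symbol in it is nullable)
Nullable: {}


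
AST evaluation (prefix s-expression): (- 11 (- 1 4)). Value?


Evaluate inner: (- 1 4) = -3
Evaluate root: (- 11 -3) = 14
Result: 14


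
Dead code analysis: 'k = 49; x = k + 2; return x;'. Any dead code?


k is read by x's definition; x is returned
No dead code


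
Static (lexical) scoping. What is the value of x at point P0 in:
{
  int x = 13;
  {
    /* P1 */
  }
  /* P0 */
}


x declared in the same block as P0
x = 13


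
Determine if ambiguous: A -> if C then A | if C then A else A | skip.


dangling else: 'if C then if C then skip else skip' parses two ways
Ambiguous


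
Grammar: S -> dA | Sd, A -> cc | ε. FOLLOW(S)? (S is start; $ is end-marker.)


$ ∈ FOLLOW(S). For each A -> αBβ: add FIRST(β)\{ε} to FOLLOW(B); if β nullable, add FOLLOW(A).
FOLLOW(S) = {$, d}


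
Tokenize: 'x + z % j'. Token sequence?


Scan left to right, longest-match per lexeme
Tokens: ID(x), OP(+), ID(z), OP(%), ID(j)


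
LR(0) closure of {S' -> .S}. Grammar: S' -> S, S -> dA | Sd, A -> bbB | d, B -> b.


Start: S' -> .S
For each item with dot before a nonterminal B, add B -> .γ for every B-production
Closure: [S' -> .S, S -> .dA, S -> .Sd]


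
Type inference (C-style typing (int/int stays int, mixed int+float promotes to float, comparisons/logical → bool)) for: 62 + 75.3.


Operand types: int + float
Rule: mixed int/float promotes to float; int/int stays int
Result type: float


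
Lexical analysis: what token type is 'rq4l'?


Pattern: letter/underscore followed by alphanumerics, not a keyword
Type: IDENTIFIER


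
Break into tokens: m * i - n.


Scan left to right, longest-match per lexeme
Tokens: ID(m), OP(*), ID(i), OP(-), ID(n)


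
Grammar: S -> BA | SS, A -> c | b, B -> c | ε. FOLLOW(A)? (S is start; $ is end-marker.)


$ ∈ FOLLOW(S). For each A -> αBβ: add FIRST(β)\{ε} to FOLLOW(B); if β nullable, add FOLLOW(A).
FOLLOW(A) = {$, b, c}


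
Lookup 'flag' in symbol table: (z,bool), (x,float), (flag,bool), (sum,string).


Lookup 'flag' → type bool


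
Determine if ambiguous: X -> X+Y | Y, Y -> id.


precedence layered via separate nonterminal Y: deterministic
Unambiguous


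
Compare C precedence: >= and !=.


'>=' is relational (level 7); '!=' is equality (level 6)
Higher level binds tighter
'>=' has higher precedence than '!='


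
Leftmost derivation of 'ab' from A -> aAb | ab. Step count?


Derivation: A => ab
Steps: 1


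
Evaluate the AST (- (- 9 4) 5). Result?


Evaluate inner: (- 9 4) = 5
Evaluate root: (- 5 5) = 0
Result: 0


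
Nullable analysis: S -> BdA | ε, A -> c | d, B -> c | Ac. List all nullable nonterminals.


A nonterminal is nullable iff some alternative derives ε (directly, or every symbol in it is nullable)
Nullable: {S}


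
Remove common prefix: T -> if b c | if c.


Common prefix: 'if'
Factored: T -> if T', T' -> b c | c


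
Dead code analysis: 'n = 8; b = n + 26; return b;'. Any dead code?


n is read by b's definition; b is returned
No dead code


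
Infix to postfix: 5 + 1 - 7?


Left to right (same or higher precedence on left)
Postfix: 5 1 + 7 -


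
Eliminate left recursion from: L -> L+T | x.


Left-recursive alternatives: L+T; non-recursive: x
Introduce L': L -> xL', L' -> +TL' | ε


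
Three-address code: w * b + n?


Break into single-operator statements:
t1 = w * b
t2 = t1 + n


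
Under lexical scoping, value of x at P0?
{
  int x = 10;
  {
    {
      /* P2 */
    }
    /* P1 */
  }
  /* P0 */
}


x declared in the same block as P0
x = 10


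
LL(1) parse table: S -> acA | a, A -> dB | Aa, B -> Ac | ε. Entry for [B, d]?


For [B, d]: 'd' ∈ FIRST(Ac)
Entry: B -> Ac


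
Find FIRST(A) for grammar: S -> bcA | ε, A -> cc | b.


Per alternative of A: FIRST(cc) = {c}; FIRST(b) = {b}
FIRST(A) = {b, c}


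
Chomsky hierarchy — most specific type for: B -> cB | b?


Right-linear: every RHS is a terminal or a terminal followed by one nonterminal
Classification: Type 3 (Regular)


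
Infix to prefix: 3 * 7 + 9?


left-to-right (same/higher precedence on left): tree is (+ (* 3 7) 9)
Prefix: + * 3 7 9


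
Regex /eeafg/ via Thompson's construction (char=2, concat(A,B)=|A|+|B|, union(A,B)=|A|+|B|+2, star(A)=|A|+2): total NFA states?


Syntax tree has 5 char leaf(s), 0 union(s), 0 star(s)
chars contribute 5×2 = 10; each union adds +2; each star adds +2
Total: 10 + 0 + 0 = 10 states


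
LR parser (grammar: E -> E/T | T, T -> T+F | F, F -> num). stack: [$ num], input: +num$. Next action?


'num' on top is the handle for F -> num
Action: reduce (F -> num)


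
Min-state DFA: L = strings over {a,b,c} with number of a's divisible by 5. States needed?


Track (count of a) mod 5: states 0..4, accept at 0
Minimal DFA: 5 states


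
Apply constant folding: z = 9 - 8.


9 - 8 = 1 at compile time
Optimized: z = 1


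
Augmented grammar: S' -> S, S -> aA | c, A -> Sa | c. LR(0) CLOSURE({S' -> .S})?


Start: S' -> .S
For each item with dot before a nonterminal B, add B -> .γ for every B-production
Closure: [S' -> .S, S -> .aA, S -> .c]


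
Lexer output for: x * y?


Scan left to right, longest-match per lexeme
Tokens: ID(x), OP(*), ID(y)


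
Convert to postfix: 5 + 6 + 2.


Left to right (same or higher precedence on left)
Postfix: 5 6 + 2 +


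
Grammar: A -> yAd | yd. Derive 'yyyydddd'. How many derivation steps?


Derivation: A => yAd => yyAdd => yyyAddd => yyyydddd
Steps: 4


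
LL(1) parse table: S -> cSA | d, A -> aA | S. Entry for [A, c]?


For [A, c]: 'c' ∈ FIRST(S)
Entry: A -> S


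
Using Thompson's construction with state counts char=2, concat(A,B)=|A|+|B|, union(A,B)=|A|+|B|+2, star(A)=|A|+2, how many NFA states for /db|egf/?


Syntax tree has 5 char leaf(s), 1 union(s), 0 star(s)
chars contribute 5×2 = 10; each union adds +2; each star adds +2
Total: 10 + 2 + 0 = 12 states


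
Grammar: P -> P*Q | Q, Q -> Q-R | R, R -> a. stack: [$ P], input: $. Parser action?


start symbol P on stack, input exhausted
Action: accept


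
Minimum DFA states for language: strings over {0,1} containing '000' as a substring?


KMP-style automaton: 3 progress states + 1 absorbing accept = 4
Minimal DFA: 4 states


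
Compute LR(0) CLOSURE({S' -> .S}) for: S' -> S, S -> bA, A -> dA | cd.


Start: S' -> .S
For each item with dot before a nonterminal B, add B -> .γ for every B-production
Closure: [S' -> .S, S -> .bA]


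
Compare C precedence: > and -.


'-' is additive (level 9); '>' is relational (level 7)
Higher level binds tighter
'-' has higher precedence than '>'


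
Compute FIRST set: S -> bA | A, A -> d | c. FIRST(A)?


Per alternative of A: FIRST(d) = {d}; FIRST(c) = {c}
FIRST(A) = {c, d}


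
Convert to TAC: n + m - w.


Break into single-operator statements:
t1 = n + m
t2 = t1 - w


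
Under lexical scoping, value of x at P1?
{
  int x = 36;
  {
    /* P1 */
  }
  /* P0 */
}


P1's block does not declare x; resolves to the enclosing declaration at depth 0
x = 36


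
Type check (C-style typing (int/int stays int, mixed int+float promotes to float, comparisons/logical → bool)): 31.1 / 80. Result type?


Operand types: float / int
Rule: mixed int/float promotes to float; int/int stays int
Result type: float


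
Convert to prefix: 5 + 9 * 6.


'*' binds tighter: tree is (+ 5 (* 9 6))
Prefix: + 5 * 9 6


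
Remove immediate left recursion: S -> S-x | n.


Left-recursive alternatives: S-x; non-recursive: n
Introduce S': S -> nS', S' -> -xS' | ε


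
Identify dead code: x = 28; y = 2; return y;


x is assigned but never read
Dead: 'x = 28'


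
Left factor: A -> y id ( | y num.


Common prefix: 'y'
Factored: A -> y A', A' -> id ( | num


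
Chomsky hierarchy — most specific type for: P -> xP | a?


Right-linear: every RHS is a terminal or a terminal followed by one nonterminal
Classification: Type 3 (Regular)


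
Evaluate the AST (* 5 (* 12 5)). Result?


Evaluate inner: (* 12 5) = 60
Evaluate root: (* 5 60) = 300
Result: 300


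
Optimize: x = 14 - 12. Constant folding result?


14 - 12 = 2 at compile time
Optimized: x = 2


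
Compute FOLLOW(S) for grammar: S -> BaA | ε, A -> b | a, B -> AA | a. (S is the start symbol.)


$ ∈ FOLLOW(S). For each A -> αBβ: add FIRST(β)\{ε} to FOLLOW(B); if β nullable, add FOLLOW(A).
FOLLOW(S) = {$}


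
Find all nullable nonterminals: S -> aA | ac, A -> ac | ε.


A nonterminal is nullable iff some alternative derives ε (directly, or every symbol in it is nullable)
Nullable: {A}


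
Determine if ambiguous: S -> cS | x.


right-linear, alternatives start with distinct terminals 'c' vs 'x': unique leftmost derivation
Unambiguous


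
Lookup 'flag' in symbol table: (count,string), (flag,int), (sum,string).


Lookup 'flag' → type int


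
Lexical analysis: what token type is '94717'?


Pattern: digits only
Type: INTEGER_LITERAL


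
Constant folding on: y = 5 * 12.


5 * 12 = 60 at compile time
Optimized: y = 60


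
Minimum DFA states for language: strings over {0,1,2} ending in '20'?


Track the longest suffix of input matching a prefix of '20': 3 classes (prefixes of length 0..2)
Minimal DFA: 3 states


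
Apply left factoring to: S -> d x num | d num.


Common prefix: 'd'
Factored: S -> d S', S' -> x num | num


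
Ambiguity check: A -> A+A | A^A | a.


'a+a^a' has two parse trees (no precedence encoded between + and ^)
Ambiguous


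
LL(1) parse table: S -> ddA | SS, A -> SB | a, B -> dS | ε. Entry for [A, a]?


For [A, a]: 'a' ∈ FIRST(a)
Entry: A -> a


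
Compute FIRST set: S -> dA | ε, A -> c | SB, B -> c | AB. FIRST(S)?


Per alternative of S: FIRST(dA) = {d}; FIRST(ε) = {ε}
FIRST(S) = {d, ε}


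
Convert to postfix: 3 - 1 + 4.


Left to right (same or higher precedence on left)
Postfix: 3 1 - 4 +


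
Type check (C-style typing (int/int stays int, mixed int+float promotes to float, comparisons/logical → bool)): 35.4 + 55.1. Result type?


Operand types: float + float
Rule: mixed int/float promotes to float; int/int stays int
Result type: float


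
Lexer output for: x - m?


Scan left to right, longest-match per lexeme
Tokens: ID(x), OP(-), ID(m)


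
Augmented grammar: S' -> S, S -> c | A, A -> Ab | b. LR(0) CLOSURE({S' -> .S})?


Start: S' -> .S
For each item with dot before a nonterminal B, add B -> .γ for every B-production
Closure: [S' -> .S, S -> .c, S -> .A, A -> .Ab, A -> .b]


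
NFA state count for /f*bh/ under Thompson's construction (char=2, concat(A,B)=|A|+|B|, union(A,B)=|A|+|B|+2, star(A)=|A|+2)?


Syntax tree has 3 char leaf(s), 0 union(s), 1 star(s)
chars contribute 3×2 = 6; each union adds +2; each star adds +2
Total: 6 + 0 + 2 = 8 states


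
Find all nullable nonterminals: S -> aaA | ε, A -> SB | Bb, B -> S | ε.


A nonterminal is nullable iff some alternative derives ε (directly, or every symbol in it is nullable)
Nullable: {A, B, S}


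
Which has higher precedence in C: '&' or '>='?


'>=' is relational (level 7); '&' is bitwise AND (level 5)
Higher level binds tighter
'>=' has higher precedence than '&'


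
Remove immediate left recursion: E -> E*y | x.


Left-recursive alternatives: E*y; non-recursive: x
Introduce E': E -> xE', E' -> *yE' | ε


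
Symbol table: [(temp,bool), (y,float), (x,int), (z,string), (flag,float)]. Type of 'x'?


Lookup 'x' → type int


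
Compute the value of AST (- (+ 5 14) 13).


Evaluate inner: (+ 5 14) = 19
Evaluate root: (- 19 13) = 6
Result: 6


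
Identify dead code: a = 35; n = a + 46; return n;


a is read by n's definition; n is returned
No dead code


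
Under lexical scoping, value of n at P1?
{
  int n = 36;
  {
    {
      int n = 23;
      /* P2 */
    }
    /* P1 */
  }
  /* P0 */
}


P1's block does not declare n; resolves to the enclosing declaration at depth 0
n = 36


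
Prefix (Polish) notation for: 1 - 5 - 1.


left-to-right (same/higher precedence on left): tree is (- (- 1 5) 1)
Prefix: - - 1 5 1


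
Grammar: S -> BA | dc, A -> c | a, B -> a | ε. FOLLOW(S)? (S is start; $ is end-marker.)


$ ∈ FOLLOW(S). For each A -> αBβ: add FIRST(β)\{ε} to FOLLOW(B); if β nullable, add FOLLOW(A).
FOLLOW(S) = {$}


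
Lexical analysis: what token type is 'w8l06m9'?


Pattern: letter/underscore followed by alphanumerics, not a keyword
Type: IDENTIFIER


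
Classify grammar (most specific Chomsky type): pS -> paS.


LHS has context (more than one symbol) and |LHS| ≤ |RHS|
Classification: Type 1 (Context-Sensitive)


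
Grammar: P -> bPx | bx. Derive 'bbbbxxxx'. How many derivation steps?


Derivation: P => bPx => bbPxx => bbbPxxx => bbbbxxxx
Steps: 4


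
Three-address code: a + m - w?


Break into single-operator statements:
t1 = a + m
t2 = t1 - w


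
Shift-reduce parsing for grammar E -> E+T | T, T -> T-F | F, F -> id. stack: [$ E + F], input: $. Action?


'F' (not preceded by T-) is the handle for T -> F
Action: reduce (T -> F)


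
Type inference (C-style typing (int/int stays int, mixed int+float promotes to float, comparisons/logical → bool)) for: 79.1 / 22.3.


Operand types: float / float
Rule: mixed int/float promotes to float; int/int stays int
Result type: float


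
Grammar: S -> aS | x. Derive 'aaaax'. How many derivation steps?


Derivation: S => aS => aaS => aaaS => aaaaS => aaaax
Steps: 5


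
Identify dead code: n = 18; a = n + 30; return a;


n is read by a's definition; a is returned
No dead code


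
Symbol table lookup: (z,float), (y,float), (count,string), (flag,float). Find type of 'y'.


Lookup 'y' → type float


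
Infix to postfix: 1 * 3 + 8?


Left to right (same or higher precedence on left)
Postfix: 1 3 * 8 +


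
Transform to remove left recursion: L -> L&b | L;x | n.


Left-recursive alternatives: L&b, L;x; non-recursive: n
Introduce L': L -> nL', L' -> &bL' | ;xL' | ε


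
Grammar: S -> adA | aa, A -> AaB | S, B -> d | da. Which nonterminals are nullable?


A nonterminal is nullable iff some alternative derives ε (directly, or every symbol in it is nullable)
Nullable: {}


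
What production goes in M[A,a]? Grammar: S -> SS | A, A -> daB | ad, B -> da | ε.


For [A, a]: 'a' ∈ FIRST(ad)
Entry: A -> ad


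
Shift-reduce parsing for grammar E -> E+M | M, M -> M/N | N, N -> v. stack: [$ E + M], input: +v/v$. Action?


handle 'E+M' on top; lookahead ∈ FOLLOW(E) = {+, $}
Action: reduce (E -> E+M)


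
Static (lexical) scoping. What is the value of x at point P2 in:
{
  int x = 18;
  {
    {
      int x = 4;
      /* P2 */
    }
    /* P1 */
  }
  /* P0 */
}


x declared in the same block as P2
x = 4


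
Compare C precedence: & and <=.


'<=' is relational (level 7); '&' is bitwise AND (level 5)
Higher level binds tighter
'<=' has higher precedence than '&'


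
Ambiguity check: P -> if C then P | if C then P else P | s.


dangling else: 'if C then if C then s else s' parses two ways
Ambiguous


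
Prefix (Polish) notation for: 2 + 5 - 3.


left-to-right (same/higher precedence on left): tree is (- (+ 2 5) 3)
Prefix: - + 2 5 3


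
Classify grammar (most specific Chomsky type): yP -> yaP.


LHS has context (more than one symbol) and |LHS| ≤ |RHS|
Classification: Type 1 (Context-Sensitive)


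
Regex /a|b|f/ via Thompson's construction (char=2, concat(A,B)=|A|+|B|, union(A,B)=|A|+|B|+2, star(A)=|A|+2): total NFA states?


Syntax tree has 3 char leaf(s), 2 union(s), 0 star(s)
chars contribute 3×2 = 6; each union adds +2; each star adds +2
Total: 6 + 4 + 0 = 10 states


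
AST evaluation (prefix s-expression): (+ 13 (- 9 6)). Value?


Evaluate inner: (- 9 6) = 3
Evaluate root: (+ 13 3) = 16
Result: 16


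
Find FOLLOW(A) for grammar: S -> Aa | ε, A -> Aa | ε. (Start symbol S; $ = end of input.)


$ ∈ FOLLOW(S). For each A -> αBβ: add FIRST(β)\{ε} to FOLLOW(B); if β nullable, add FOLLOW(A).
FOLLOW(A) = {a}


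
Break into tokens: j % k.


Scan left to right, longest-match per lexeme
Tokens: ID(j), OP(%), ID(k)


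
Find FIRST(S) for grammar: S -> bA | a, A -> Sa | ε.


Per alternative of S: FIRST(bA) = {b}; FIRST(a) = {a}
FIRST(S) = {a, b}


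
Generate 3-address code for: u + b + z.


Break into single-operator statements:
t1 = u + b
t2 = t1 + z


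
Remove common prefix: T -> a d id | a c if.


Common prefix: 'a'
Factored: T -> a T', T' -> d id | c if


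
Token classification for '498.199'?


Pattern: digits with a decimal point
Type: FLOAT_LITERAL


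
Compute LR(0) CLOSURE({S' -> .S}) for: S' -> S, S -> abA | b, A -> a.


Start: S' -> .S
For each item with dot before a nonterminal B, add B -> .γ for every B-production
Closure: [S' -> .S, S -> .abA, S -> .b]


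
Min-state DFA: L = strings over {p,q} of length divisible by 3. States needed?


Track length mod 3: states 0..2, accept at 0
Minimal DFA: 3 states


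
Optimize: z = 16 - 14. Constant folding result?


16 - 14 = 2 at compile time
Optimized: z = 2


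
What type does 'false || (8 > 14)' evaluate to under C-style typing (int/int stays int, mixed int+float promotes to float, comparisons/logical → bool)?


Operand types: bool || bool
Rule: logical operators take bool operands and yield bool
Result type: bool


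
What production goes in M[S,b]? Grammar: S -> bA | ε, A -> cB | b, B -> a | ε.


For [S, b]: 'b' ∈ FIRST(bA)
Entry: S -> bA


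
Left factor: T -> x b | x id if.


Common prefix: 'x'
Factored: T -> x T', T' -> b | id if


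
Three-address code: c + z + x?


Break into single-operator statements:
t1 = c + z
t2 = t1 + x


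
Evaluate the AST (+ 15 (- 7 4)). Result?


Evaluate inner: (- 7 4) = 3
Evaluate root: (+ 15 3) = 18
Result: 18


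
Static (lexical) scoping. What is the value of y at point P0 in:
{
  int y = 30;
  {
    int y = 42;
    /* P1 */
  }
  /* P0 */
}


y declared in the same block as P0
y = 30


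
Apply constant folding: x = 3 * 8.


3 * 8 = 24 at compile time
Optimized: x = 24


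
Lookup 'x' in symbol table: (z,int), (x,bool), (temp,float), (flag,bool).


Lookup 'x' → type bool


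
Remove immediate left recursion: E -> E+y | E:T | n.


Left-recursive alternatives: E+y, E:T; non-recursive: n
Introduce E': E -> nE', E' -> +yE' | :TE' | ε


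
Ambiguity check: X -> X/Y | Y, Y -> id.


precedence layered via separate nonterminal Y: deterministic
Unambiguous


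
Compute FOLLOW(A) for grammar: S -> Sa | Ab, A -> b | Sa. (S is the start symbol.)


$ ∈ FOLLOW(S). For each A -> αBβ: add FIRST(β)\{ε} to FOLLOW(B); if β nullable, add FOLLOW(A).
FOLLOW(A) = {b}


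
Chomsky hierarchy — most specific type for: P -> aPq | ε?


Single nonterminal LHS, but a^n q^n is not regular
Classification: Type 2 (Context-Free)


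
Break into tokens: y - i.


Scan left to right, longest-match per lexeme
Tokens: ID(y), OP(-), ID(i)


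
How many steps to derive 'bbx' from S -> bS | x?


Derivation: S => bS => bbS => bbx
Steps: 3


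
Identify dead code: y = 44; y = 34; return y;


first assignment to y is overwritten before any read
Dead: 'y = 44'


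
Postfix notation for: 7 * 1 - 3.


Left to right (same or higher precedence on left)
Postfix: 7 1 * 3 -


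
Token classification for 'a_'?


Pattern: letter/underscore followed by alphanumerics, not a keyword
Type: IDENTIFIER


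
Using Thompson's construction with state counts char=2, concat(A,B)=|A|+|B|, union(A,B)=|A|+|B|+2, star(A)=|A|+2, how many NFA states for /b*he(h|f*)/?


Syntax tree has 5 char leaf(s), 1 union(s), 2 star(s)
chars contribute 5×2 = 10; each union adds +2; each star adds +2
Total: 10 + 2 + 4 = 16 states


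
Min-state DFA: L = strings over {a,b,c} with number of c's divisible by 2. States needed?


Track (count of c) mod 2: states 0..1, accept at 0
Minimal DFA: 2 states


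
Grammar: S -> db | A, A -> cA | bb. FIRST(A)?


Per alternative of A: FIRST(cA) = {c}; FIRST(bb) = {b}
FIRST(A) = {b, c}


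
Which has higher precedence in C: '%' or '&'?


'%' is multiplicative (level 10); '&' is bitwise AND (level 5)
Higher level binds tighter
'%' has higher precedence than '&'


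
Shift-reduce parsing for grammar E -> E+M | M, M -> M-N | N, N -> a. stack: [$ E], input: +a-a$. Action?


shift '+' to continue E -> E+M
Action: shift


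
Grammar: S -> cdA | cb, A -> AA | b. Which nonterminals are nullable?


A nonterminal is nullable iff some alternative derives ε (directly, or every symbol in it is nullable)
Nullable: {}


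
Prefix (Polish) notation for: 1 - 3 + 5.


left-to-right (same/higher precedence on left): tree is (+ (- 1 3) 5)
Prefix: + - 1 3 5


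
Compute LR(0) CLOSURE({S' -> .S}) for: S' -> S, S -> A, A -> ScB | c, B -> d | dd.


Start: S' -> .S
For each item with dot before a nonterminal B, add B -> .γ for every B-production
Closure: [S' -> .S, S -> .A, A -> .ScB, A -> .c]


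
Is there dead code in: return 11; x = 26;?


statement follows a return and is unreachable
Dead: 'x = 26'


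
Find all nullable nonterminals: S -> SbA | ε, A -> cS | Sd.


A nonterminal is nullable iff some alternative derives ε (directly, or every symbol in it is nullable)
Nullable: {S}


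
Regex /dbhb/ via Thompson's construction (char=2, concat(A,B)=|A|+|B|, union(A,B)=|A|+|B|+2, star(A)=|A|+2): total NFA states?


Syntax tree has 4 char leaf(s), 0 union(s), 0 star(s)
chars contribute 4×2 = 8; each union adds +2; each star adds +2
Total: 8 + 0 + 0 = 8 states


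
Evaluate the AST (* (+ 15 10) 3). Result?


Evaluate inner: (+ 15 10) = 25
Evaluate root: (* 25 3) = 75
Result: 75


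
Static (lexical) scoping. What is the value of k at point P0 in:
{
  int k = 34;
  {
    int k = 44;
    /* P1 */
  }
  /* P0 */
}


k declared in the same block as P0
k = 34


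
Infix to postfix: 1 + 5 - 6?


Left to right (same or higher precedence on left)
Postfix: 1 5 + 6 -


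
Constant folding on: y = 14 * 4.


14 * 4 = 56 at compile time
Optimized: y = 56


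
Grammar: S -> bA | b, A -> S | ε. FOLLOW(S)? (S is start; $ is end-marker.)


$ ∈ FOLLOW(S). For each A -> αBβ: add FIRST(β)\{ε} to FOLLOW(B); if β nullable, add FOLLOW(A).
FOLLOW(S) = {$}


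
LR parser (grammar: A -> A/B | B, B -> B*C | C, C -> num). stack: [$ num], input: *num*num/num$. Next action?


'num' on top is the handle for C -> num
Action: reduce (C -> num)


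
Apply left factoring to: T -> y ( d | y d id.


Common prefix: 'y'
Factored: T -> y T', T' -> ( d | d id


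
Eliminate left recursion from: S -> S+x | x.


Left-recursive alternatives: S+x; non-recursive: x
Introduce S': S -> xS', S' -> +xS' | ε


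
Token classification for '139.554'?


Pattern: digits with a decimal point
Type: FLOAT_LITERAL


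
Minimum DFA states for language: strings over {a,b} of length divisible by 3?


Track length mod 3: states 0..2, accept at 0
Minimal DFA: 3 states


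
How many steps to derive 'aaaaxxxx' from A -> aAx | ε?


Derivation: A => aAx => aaAxx => aaaAxxx => aaaaAxxxx => aaaaxxxx
Steps: 5


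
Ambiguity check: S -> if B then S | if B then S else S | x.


dangling else: 'if B then if B then x else x' parses two ways
Ambiguous


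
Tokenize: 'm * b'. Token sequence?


Scan left to right, longest-match per lexeme
Tokens: ID(m), OP(*), ID(b)


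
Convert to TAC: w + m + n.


Break into single-operator statements:
t1 = w + m
t2 = t1 + n


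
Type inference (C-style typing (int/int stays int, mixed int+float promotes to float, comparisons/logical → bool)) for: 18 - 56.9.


Operand types: int - float
Rule: mixed int/float promotes to float; int/int stays int
Result type: float


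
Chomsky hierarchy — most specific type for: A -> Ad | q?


Left-linear: every RHS is a terminal or one nonterminal followed by a terminal
Classification: Type 3 (Regular)


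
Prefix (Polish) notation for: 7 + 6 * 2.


'*' binds tighter: tree is (+ 7 (* 6 2))
Prefix: + 7 * 6 2


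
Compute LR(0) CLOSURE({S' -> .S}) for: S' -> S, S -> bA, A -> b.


Start: S' -> .S
For each item with dot before a nonterminal B, add B -> .γ for every B-production
Closure: [S' -> .S, S -> .bA]


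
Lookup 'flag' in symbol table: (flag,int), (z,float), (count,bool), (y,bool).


Lookup 'flag' → type int


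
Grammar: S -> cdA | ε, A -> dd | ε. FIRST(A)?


Per alternative of A: FIRST(dd) = {d}; FIRST(ε) = {ε}
FIRST(A) = {d, ε}


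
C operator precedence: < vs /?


'/' is multiplicative (level 10); '<' is relational (level 7)
Higher level binds tighter
'/' has higher precedence than '<'


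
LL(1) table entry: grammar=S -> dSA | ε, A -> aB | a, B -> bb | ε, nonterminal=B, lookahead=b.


For [B, b]: 'b' ∈ FIRST(bb)
Entry: B -> bb


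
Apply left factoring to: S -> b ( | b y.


Common prefix: 'b'
Factored: S -> b S', S' -> ( | y


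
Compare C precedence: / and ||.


'/' is multiplicative (level 10); '||' is logical OR (level 1)
Higher level binds tighter
'/' has higher precedence than '||'


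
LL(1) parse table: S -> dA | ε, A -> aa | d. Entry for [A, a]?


For [A, a]: 'a' ∈ FIRST(aa)
Entry: A -> aa


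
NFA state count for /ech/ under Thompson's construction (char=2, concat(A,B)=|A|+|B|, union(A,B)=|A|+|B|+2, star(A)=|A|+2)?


Syntax tree has 3 char leaf(s), 0 union(s), 0 star(s)
chars contribute 3×2 = 6; each union adds +2; each star adds +2
Total: 6 + 0 + 0 = 6 states


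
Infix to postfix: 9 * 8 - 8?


Left to right (same or higher precedence on left)
Postfix: 9 8 * 8 -


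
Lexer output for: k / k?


Scan left to right, longest-match per lexeme
Tokens: ID(k), OP(/), ID(k)


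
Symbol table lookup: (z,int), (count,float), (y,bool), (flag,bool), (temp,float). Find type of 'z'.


Lookup 'z' → type int


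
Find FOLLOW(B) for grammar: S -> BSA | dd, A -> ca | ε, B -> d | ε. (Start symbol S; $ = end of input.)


$ ∈ FOLLOW(S). For each A -> αBβ: add FIRST(β)\{ε} to FOLLOW(B); if β nullable, add FOLLOW(A).
FOLLOW(B) = {d}


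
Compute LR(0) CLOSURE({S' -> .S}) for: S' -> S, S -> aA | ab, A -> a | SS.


Start: S' -> .S
For each item with dot before a nonterminal B, add B -> .γ for every B-production
Closure: [S' -> .S, S -> .aA, S -> .ab]


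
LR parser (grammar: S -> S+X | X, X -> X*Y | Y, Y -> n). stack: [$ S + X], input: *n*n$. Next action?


'*' can extend X; shift to build X -> X*Y
Action: shift


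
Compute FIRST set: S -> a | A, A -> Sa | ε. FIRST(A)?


Per alternative of A: FIRST(Sa) = {a}; FIRST(ε) = {ε}
FIRST(A) = {a, ε}


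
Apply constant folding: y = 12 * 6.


12 * 6 = 72 at compile time
Optimized: y = 72


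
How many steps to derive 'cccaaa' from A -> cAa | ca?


Derivation: A => cAa => ccAaa => cccaaa
Steps: 3


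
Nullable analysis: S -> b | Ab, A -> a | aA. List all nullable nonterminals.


A nonterminal is nullable iff some alternative derives ε (directly, or every symbol in it is nullable)
Nullable: {}


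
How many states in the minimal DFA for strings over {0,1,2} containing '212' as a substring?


KMP-style automaton: 3 progress states + 1 absorbing accept = 4
Minimal DFA: 4 states


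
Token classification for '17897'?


Pattern: digits only
Type: INTEGER_LITERAL


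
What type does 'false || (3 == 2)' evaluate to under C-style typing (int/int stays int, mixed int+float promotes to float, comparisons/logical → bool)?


Operand types: bool || bool
Rule: logical operators take bool operands and yield bool
Result type: bool


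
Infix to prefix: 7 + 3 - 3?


left-to-right (same/higher precedence on left): tree is (- (+ 7 3) 3)
Prefix: - + 7 3 3


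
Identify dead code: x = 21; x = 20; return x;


first assignment to x is overwritten before any read
Dead: 'x = 21'


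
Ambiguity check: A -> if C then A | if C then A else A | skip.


dangling else: 'if C then if C then skip else skip' parses two ways
Ambiguous


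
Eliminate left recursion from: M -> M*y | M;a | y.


Left-recursive alternatives: M*y, M;a; non-recursive: y
Introduce M': M -> yM', M' -> *yM' | ;aM' | ε


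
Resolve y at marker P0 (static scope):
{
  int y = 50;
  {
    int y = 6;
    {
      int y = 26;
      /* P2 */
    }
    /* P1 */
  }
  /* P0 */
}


y declared in the same block as P0
y = 50


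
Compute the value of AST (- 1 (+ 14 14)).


Evaluate inner: (+ 14 14) = 28
Evaluate root: (- 1 28) = -27
Result: -27


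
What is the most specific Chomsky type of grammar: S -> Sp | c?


Left-linear: every RHS is a terminal or one nonterminal followed by a terminal
Classification: Type 3 (Regular)


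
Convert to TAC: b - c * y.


Break into single-operator statements:
t1 = c * y
t2 = b - t1


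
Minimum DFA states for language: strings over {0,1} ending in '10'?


Track the longest suffix of input matching a prefix of '10': 3 classes (prefixes of length 0..2)
Minimal DFA: 3 states


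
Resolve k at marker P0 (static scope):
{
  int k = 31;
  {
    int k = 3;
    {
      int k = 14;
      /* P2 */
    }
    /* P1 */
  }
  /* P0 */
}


k declared in the same block as P0
k = 31
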